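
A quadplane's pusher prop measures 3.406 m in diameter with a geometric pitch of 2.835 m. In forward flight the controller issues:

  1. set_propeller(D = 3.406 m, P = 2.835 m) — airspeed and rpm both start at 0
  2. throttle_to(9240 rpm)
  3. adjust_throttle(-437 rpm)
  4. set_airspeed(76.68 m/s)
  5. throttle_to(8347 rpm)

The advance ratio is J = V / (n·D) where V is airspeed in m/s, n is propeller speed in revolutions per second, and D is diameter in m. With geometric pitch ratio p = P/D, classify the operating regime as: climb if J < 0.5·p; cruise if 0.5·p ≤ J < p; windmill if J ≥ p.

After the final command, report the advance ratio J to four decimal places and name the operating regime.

J = 0.1618, regime = climb

set_propeller: D = 3.406 m, P = 2.835 m (p = P/D = 0.832355); state ← (V=0, rpm=0)
throttle_to(9240): rpm ← 9240
adjust_throttle(-437): rpm ← 9240 -437 = 8803
set_airspeed(76.68): V ← 76.68 m/s
throttle_to(8347): rpm ← 8347
final state: V = 76.68 m/s, rpm = 8347 → n = rpm/60 = 139.116667 rev/s
J = V / (n·D) = 76.68 / (139.116667 × 3.406) = 0.161830
regime bands: climb J<0.4162 | cruise [0.4162, 0.8324) | windmill J≥0.8324
J = 0.1618 → climb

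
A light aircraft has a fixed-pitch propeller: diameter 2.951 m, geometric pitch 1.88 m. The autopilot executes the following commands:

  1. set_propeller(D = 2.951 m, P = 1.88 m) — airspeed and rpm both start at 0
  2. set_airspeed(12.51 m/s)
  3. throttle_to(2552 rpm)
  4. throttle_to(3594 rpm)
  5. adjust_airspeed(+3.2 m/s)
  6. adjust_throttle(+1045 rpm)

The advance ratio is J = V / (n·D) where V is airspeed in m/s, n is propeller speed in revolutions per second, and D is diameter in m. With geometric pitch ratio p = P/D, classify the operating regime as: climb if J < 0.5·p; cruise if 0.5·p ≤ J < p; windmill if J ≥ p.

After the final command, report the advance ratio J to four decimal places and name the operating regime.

J = 0.0689, regime = climb

set_propeller: D = 2.951 m, P = 1.88 m (p = P/D = 0.637072); state ← (V=0, rpm=0)
set_airspeed(12.51): V ← 12.51 m/s
throttle_to(2552): rpm ← 2552
throttle_to(3594): rpm ← 3594
adjust_airspeed(+3.2): V ← 12.51 +3.2 = 15.71 m/s
adjust_throttle(+1045): rpm ← 3594 +1045 = 4639
final state: V = 15.71 m/s, rpm = 4639 → n = rpm/60 = 77.316667 rev/s
J = V / (n·D) = 15.71 / (77.316667 × 2.951) = 0.068855
regime bands: climb J<0.3185 | cruise [0.3185, 0.6371) | windmill J≥0.6371
J = 0.0689 → climb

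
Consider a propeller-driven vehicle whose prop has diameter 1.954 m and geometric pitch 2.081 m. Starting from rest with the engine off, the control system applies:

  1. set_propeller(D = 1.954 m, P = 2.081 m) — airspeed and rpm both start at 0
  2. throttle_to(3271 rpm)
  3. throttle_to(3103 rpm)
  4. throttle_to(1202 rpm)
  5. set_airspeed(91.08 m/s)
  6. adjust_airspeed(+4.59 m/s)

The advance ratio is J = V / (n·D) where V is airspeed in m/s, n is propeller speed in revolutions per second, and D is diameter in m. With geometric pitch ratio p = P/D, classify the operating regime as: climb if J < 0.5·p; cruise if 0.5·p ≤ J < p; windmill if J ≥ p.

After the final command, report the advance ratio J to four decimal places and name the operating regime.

J = 2.4440, regime = windmill

set_propeller: D = 1.954 m, P = 2.081 m (p = P/D = 1.064995); state ← (V=0, rpm=0)
throttle_to(3271): rpm ← 3271
throttle_to(3103): rpm ← 3103
throttle_to(1202): rpm ← 1202
set_airspeed(91.08): V ← 91.08 m/s
adjust_airspeed(+4.59): V ← 91.08 +4.59 = 95.67 m/s
final state: V = 95.67 m/s, rpm = 1202 → n = rpm/60 = 20.033333 rev/s
J = V / (n·D) = 95.67 / (20.033333 × 1.954) = 2.443982
regime bands: climb J<0.5325 | cruise [0.5325, 1.0650) | windmill J≥1.0650
J = 2.4440 → windmill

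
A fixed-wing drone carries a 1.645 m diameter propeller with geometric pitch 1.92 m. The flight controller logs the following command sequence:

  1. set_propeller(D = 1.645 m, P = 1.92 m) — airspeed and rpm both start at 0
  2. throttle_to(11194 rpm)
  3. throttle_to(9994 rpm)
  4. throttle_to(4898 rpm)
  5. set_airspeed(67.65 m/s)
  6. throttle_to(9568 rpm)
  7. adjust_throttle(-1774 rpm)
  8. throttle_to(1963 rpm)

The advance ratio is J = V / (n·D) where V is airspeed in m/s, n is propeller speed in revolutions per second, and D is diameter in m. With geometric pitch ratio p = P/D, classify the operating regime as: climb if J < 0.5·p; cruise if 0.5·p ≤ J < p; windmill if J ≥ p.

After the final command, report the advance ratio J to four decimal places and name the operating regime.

J = 1.2570, regime = windmill

set_propeller: D = 1.645 m, P = 1.92 m (p = P/D = 1.167173); state ← (V=0, rpm=0)
throttle_to(11194): rpm ← 11194
throttle_to(9994): rpm ← 9994
throttle_to(4898): rpm ← 4898
set_airspeed(67.65): V ← 67.65 m/s
throttle_to(9568): rpm ← 9568
adjust_throttle(-1774): rpm ← 9568 -1774 = 7794
throttle_to(1963): rpm ← 1963
final state: V = 67.65 m/s, rpm = 1963 → n = rpm/60 = 32.716667 rev/s
J = V / (n·D) = 67.65 / (32.716667 × 1.645) = 1.256993
regime bands: climb J<0.5836 | cruise [0.5836, 1.1672) | windmill J≥1.1672
J = 1.2570 → windmill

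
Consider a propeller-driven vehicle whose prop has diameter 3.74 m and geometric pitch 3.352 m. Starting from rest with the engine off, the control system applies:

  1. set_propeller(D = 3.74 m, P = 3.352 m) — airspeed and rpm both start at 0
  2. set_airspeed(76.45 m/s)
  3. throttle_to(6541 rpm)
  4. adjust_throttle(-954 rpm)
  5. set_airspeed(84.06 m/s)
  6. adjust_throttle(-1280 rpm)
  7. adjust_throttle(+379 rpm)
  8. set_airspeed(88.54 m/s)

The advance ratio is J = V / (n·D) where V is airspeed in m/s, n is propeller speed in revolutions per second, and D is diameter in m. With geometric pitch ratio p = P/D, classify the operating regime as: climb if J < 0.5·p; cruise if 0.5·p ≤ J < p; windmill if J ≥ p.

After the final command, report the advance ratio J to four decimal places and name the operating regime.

set_propeller: D = 3.74 m, P = 3.352 m (p = P/D = 0.896257); state ← (V=0, rpm=0)
set_airspeed(76.45): V ← 76.45 m/s
throttle_to(6541): rpm ← 6541
adjust_throttle(-954): rpm ← 6541 -954 = 5587
set_airspeed(84.06): V ← 84.06 m/s
adjust_throttle(-1280): rpm ← 5587 -1280 = 4307
adjust_throttle(+379): rpm ← 4307 +379 = 4686
set_airspeed(88.54): V ← 88.54 m/s
final state: V = 88.54 m/s, rpm = 4686 → n = rpm/60 = 78.100000 rev/s
J = V / (n·D) = 88.54 / (78.100000 × 3.74) = 0.303122
regime bands: climb J<0.4481 | cruise [0.4481, 0.8963) | windmill J≥0.8963
J = 0.3031 → climb

J = 0.3031, regime = climb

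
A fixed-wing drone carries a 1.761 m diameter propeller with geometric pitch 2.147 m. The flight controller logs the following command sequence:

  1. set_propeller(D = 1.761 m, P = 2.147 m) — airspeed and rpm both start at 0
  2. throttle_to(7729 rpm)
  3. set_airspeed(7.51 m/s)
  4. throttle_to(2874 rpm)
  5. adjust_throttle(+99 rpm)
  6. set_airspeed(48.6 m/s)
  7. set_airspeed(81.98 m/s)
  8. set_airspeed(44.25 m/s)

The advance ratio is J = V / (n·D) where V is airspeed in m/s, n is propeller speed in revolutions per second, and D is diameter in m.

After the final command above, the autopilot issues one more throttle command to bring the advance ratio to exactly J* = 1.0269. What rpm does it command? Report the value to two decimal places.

set_propeller: D = 1.761 m, P = 2.147 m (p = P/D = 1.219194); state ← (V=0, rpm=0)
throttle_to(7729): rpm ← 7729
set_airspeed(7.51): V ← 7.51 m/s
throttle_to(2874): rpm ← 2874
adjust_throttle(+99): rpm ← 2874 +99 = 2973
set_airspeed(48.6): V ← 48.6 m/s
set_airspeed(81.98): V ← 81.98 m/s
set_airspeed(44.25): V ← 44.25 m/s
final state: V = 44.25 m/s, rpm = 2973 → n = rpm/60 = 49.550000 rev/s
target J* = 1.0269; solve J* = V/(n·D) for n: n = V/(J*·D) = 44.25/(1.0269 × 1.761) = 24.469538 rev/s
rpm = 60·n = 1468.172265

rpm = 1468.17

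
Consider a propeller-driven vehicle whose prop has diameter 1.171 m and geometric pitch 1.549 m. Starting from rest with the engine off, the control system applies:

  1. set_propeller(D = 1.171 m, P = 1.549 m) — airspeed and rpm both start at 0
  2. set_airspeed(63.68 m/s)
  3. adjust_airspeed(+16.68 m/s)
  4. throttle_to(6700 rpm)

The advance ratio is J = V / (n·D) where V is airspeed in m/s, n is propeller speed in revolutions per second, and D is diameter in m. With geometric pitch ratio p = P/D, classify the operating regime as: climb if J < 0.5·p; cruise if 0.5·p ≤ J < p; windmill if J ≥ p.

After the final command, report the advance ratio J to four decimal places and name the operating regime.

J = 0.6146, regime = climb

set_propeller: D = 1.171 m, P = 1.549 m (p = P/D = 1.322801); state ← (V=0, rpm=0)
set_airspeed(63.68): V ← 63.68 m/s
adjust_airspeed(+16.68): V ← 63.68 +16.68 = 80.36 m/s
throttle_to(6700): rpm ← 6700
final state: V = 80.36 m/s, rpm = 6700 → n = rpm/60 = 111.666667 rev/s
J = V / (n·D) = 80.36 / (111.666667 × 1.171) = 0.614553
regime bands: climb J<0.6614 | cruise [0.6614, 1.3228) | windmill J≥1.3228
J = 0.6146 → climb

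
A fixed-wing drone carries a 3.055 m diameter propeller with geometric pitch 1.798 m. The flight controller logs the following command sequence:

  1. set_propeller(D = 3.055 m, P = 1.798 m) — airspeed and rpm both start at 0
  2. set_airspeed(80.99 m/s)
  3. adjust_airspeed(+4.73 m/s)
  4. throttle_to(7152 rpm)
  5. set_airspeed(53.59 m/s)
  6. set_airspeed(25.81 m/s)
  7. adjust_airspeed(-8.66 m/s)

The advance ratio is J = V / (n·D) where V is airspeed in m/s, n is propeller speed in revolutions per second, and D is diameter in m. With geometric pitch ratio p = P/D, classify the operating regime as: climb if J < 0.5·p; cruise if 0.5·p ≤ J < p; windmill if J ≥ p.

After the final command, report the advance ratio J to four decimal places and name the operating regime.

set_propeller: D = 3.055 m, P = 1.798 m (p = P/D = 0.588543); state ← (V=0, rpm=0)
set_airspeed(80.99): V ← 80.99 m/s
adjust_airspeed(+4.73): V ← 80.99 +4.73 = 85.72 m/s
throttle_to(7152): rpm ← 7152
set_airspeed(53.59): V ← 53.59 m/s
set_airspeed(25.81): V ← 25.81 m/s
adjust_airspeed(-8.66): V ← 25.81 -8.66 = 17.15 m/s
final state: V = 17.15 m/s, rpm = 7152 → n = rpm/60 = 119.200000 rev/s
J = V / (n·D) = 17.15 / (119.200000 × 3.055) = 0.047095
regime bands: climb J<0.2943 | cruise [0.2943, 0.5885) | windmill J≥0.5885
J = 0.0471 → climb

J = 0.0471, regime = climb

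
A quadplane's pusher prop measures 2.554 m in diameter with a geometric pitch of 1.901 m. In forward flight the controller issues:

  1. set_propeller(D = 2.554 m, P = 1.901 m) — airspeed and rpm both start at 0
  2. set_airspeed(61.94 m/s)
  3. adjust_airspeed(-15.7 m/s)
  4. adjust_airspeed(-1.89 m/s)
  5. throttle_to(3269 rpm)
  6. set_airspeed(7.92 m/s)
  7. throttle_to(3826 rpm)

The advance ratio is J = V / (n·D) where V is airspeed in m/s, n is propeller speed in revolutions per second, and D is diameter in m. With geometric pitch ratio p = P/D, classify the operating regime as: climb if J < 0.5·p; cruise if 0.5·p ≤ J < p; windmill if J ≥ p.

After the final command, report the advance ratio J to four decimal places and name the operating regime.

J = 0.0486, regime = climb

set_propeller: D = 2.554 m, P = 1.901 m (p = P/D = 0.744323); state ← (V=0, rpm=0)
set_airspeed(61.94): V ← 61.94 m/s
adjust_airspeed(-15.7): V ← 61.94 -15.7 = 46.24 m/s
adjust_airspeed(-1.89): V ← 46.24 -1.89 = 44.35 m/s
throttle_to(3269): rpm ← 3269
set_airspeed(7.92): V ← 7.92 m/s
throttle_to(3826): rpm ← 3826
final state: V = 7.92 m/s, rpm = 3826 → n = rpm/60 = 63.766667 rev/s
J = V / (n·D) = 7.92 / (63.766667 × 2.554) = 0.048631
regime bands: climb J<0.3722 | cruise [0.3722, 0.7443) | windmill J≥0.7443
J = 0.0486 → climb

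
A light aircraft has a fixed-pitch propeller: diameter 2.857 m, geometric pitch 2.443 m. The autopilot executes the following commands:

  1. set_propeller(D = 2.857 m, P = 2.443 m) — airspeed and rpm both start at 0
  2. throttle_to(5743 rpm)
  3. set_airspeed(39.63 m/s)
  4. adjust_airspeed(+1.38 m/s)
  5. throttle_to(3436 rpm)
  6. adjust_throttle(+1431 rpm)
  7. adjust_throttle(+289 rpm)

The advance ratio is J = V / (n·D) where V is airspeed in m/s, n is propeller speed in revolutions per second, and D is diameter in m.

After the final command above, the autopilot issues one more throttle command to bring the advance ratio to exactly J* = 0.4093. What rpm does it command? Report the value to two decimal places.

set_propeller: D = 2.857 m, P = 2.443 m (p = P/D = 0.855093); state ← (V=0, rpm=0)
throttle_to(5743): rpm ← 5743
set_airspeed(39.63): V ← 39.63 m/s
adjust_airspeed(+1.38): V ← 39.63 +1.38 = 41.01 m/s
throttle_to(3436): rpm ← 3436
adjust_throttle(+1431): rpm ← 3436 +1431 = 4867
adjust_throttle(+289): rpm ← 4867 +289 = 5156
final state: V = 41.01 m/s, rpm = 5156 → n = rpm/60 = 85.933333 rev/s
target J* = 0.4093; solve J* = V/(n·D) for n: n = V/(J*·D) = 41.01/(0.4093 × 2.857) = 35.070163 rev/s
rpm = 60·n = 2104.209779

rpm = 2104.21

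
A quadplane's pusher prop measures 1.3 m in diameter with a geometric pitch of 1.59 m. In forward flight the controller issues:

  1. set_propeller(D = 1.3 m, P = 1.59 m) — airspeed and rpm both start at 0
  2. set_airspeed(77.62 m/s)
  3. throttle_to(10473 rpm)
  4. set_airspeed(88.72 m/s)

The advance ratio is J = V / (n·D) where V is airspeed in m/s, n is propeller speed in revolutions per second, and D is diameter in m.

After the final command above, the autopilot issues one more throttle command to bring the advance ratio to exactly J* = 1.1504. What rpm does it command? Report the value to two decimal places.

rpm = 3559.43

set_propeller: D = 1.3 m, P = 1.59 m (p = P/D = 1.223077); state ← (V=0, rpm=0)
set_airspeed(77.62): V ← 77.62 m/s
throttle_to(10473): rpm ← 10473
set_airspeed(88.72): V ← 88.72 m/s
final state: V = 88.72 m/s, rpm = 10473 → n = rpm/60 = 174.550000 rev/s
target J* = 1.1504; solve J* = V/(n·D) for n: n = V/(J*·D) = 88.72/(1.1504 × 1.3) = 59.323847 rev/s
rpm = 60·n = 3559.430833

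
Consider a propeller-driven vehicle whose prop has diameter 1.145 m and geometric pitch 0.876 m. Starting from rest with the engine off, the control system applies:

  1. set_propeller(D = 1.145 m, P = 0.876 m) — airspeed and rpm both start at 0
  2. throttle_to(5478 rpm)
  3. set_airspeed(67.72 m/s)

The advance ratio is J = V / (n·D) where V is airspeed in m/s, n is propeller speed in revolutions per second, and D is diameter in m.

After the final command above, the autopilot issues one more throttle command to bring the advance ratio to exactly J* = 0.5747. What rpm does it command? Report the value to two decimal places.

set_propeller: D = 1.145 m, P = 0.876 m (p = P/D = 0.765066); state ← (V=0, rpm=0)
throttle_to(5478): rpm ← 5478
set_airspeed(67.72): V ← 67.72 m/s
final state: V = 67.72 m/s, rpm = 5478 → n = rpm/60 = 91.300000 rev/s
target J* = 0.5747; solve J* = V/(n·D) for n: n = V/(J*·D) = 67.72/(0.5747 × 1.145) = 102.913006 rev/s
rpm = 60·n = 6174.780387

rpm = 6174.78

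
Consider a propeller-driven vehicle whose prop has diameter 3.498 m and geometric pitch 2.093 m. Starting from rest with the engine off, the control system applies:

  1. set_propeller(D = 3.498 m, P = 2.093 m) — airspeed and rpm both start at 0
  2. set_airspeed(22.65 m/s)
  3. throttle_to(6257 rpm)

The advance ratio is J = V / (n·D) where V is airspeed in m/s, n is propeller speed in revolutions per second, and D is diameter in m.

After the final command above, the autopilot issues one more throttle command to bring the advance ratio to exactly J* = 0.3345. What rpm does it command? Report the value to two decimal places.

rpm = 1161.46

set_propeller: D = 3.498 m, P = 2.093 m (p = P/D = 0.598342); state ← (V=0, rpm=0)
set_airspeed(22.65): V ← 22.65 m/s
throttle_to(6257): rpm ← 6257
final state: V = 22.65 m/s, rpm = 6257 → n = rpm/60 = 104.283333 rev/s
target J* = 0.3345; solve J* = V/(n·D) for n: n = V/(J*·D) = 22.65/(0.3345 × 3.498) = 19.357634 rev/s
rpm = 60·n = 1161.458053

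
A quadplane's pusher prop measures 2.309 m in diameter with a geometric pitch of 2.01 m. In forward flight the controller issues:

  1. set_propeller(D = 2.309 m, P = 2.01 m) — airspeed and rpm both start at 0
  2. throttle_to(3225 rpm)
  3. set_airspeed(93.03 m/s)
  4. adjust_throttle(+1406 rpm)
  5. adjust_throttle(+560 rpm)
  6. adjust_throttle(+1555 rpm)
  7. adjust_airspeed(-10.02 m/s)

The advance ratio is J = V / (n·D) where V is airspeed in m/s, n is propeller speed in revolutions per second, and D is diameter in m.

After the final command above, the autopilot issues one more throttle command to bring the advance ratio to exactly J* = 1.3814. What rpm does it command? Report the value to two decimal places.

set_propeller: D = 2.309 m, P = 2.01 m (p = P/D = 0.870507); state ← (V=0, rpm=0)
throttle_to(3225): rpm ← 3225
set_airspeed(93.03): V ← 93.03 m/s
adjust_throttle(+1406): rpm ← 3225 +1406 = 4631
adjust_throttle(+560): rpm ← 4631 +560 = 5191
adjust_throttle(+1555): rpm ← 5191 +1555 = 6746
adjust_airspeed(-10.02): V ← 93.03 -10.02 = 83.01 m/s
final state: V = 83.01 m/s, rpm = 6746 → n = rpm/60 = 112.433333 rev/s
target J* = 1.3814; solve J* = V/(n·D) for n: n = V/(J*·D) = 83.01/(1.3814 × 2.309) = 26.024778 rev/s
rpm = 60·n = 1561.486665

rpm = 1561.49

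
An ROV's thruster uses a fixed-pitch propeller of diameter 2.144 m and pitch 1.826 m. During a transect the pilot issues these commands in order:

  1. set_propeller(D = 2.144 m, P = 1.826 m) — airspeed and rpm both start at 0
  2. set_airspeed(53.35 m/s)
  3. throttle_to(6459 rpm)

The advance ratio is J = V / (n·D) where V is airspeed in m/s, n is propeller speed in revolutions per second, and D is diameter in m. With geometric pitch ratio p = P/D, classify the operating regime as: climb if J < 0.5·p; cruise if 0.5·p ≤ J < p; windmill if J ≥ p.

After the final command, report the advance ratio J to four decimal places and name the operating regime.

J = 0.2312, regime = climb

set_propeller: D = 2.144 m, P = 1.826 m (p = P/D = 0.851679); state ← (V=0, rpm=0)
set_airspeed(53.35): V ← 53.35 m/s
throttle_to(6459): rpm ← 6459
final state: V = 53.35 m/s, rpm = 6459 → n = rpm/60 = 107.650000 rev/s
J = V / (n·D) = 53.35 / (107.650000 × 2.144) = 0.231151
regime bands: climb J<0.4258 | cruise [0.4258, 0.8517) | windmill J≥0.8517
J = 0.2312 → climb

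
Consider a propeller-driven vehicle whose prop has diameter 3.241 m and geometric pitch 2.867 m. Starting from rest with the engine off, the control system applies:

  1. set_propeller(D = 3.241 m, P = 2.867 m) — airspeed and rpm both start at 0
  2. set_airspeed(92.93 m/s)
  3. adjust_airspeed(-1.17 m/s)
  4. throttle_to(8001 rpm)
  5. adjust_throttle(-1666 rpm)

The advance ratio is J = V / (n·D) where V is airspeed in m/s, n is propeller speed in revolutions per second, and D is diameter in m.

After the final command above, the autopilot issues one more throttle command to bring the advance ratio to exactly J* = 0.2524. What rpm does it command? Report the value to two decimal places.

rpm = 6730.33

set_propeller: D = 3.241 m, P = 2.867 m (p = P/D = 0.884604); state ← (V=0, rpm=0)
set_airspeed(92.93): V ← 92.93 m/s
adjust_airspeed(-1.17): V ← 92.93 -1.17 = 91.76 m/s
throttle_to(8001): rpm ← 8001
adjust_throttle(-1666): rpm ← 8001 -1666 = 6335
final state: V = 91.76 m/s, rpm = 6335 → n = rpm/60 = 105.583333 rev/s
target J* = 0.2524; solve J* = V/(n·D) for n: n = V/(J*·D) = 91.76/(0.2524 × 3.241) = 112.172145 rev/s
rpm = 60·n = 6730.328678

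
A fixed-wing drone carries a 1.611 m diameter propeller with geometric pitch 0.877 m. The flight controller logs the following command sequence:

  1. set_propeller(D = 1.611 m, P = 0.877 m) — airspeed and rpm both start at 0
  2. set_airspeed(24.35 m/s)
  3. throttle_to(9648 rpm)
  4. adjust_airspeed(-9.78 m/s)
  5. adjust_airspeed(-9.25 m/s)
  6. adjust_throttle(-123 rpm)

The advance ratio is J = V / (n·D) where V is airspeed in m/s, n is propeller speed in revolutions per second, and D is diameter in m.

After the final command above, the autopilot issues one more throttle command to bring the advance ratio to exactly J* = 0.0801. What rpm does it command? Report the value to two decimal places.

set_propeller: D = 1.611 m, P = 0.877 m (p = P/D = 0.544382); state ← (V=0, rpm=0)
set_airspeed(24.35): V ← 24.35 m/s
throttle_to(9648): rpm ← 9648
adjust_airspeed(-9.78): V ← 24.35 -9.78 = 14.57 m/s
adjust_airspeed(-9.25): V ← 14.57 -9.25 = 5.32 m/s
adjust_throttle(-123): rpm ← 9648 -123 = 9525
final state: V = 5.32 m/s, rpm = 9525 → n = rpm/60 = 158.750000 rev/s
target J* = 0.0801; solve J* = V/(n·D) for n: n = V/(J*·D) = 5.32/(0.0801 × 1.611) = 41.227175 rev/s
rpm = 60·n = 2473.630494

rpm = 2473.63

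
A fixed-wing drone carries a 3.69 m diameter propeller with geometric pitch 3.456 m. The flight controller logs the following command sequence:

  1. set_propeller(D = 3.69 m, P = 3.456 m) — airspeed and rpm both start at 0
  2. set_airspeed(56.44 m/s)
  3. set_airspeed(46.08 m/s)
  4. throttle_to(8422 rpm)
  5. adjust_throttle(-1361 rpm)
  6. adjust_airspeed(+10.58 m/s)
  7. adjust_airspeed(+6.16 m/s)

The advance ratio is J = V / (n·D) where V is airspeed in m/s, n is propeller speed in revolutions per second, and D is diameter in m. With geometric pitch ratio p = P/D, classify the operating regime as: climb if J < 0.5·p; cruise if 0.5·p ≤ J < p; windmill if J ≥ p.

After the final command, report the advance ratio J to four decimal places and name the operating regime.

J = 0.1447, regime = climb

set_propeller: D = 3.69 m, P = 3.456 m (p = P/D = 0.936585); state ← (V=0, rpm=0)
set_airspeed(56.44): V ← 56.44 m/s
set_airspeed(46.08): V ← 46.08 m/s
throttle_to(8422): rpm ← 8422
adjust_throttle(-1361): rpm ← 8422 -1361 = 7061
adjust_airspeed(+10.58): V ← 46.08 +10.58 = 56.66 m/s
adjust_airspeed(+6.16): V ← 56.66 +6.16 = 62.82 m/s
final state: V = 62.82 m/s, rpm = 7061 → n = rpm/60 = 117.683333 rev/s
J = V / (n·D) = 62.82 / (117.683333 × 3.69) = 0.144663
regime bands: climb J<0.4683 | cruise [0.4683, 0.9366) | windmill J≥0.9366
J = 0.1447 → climb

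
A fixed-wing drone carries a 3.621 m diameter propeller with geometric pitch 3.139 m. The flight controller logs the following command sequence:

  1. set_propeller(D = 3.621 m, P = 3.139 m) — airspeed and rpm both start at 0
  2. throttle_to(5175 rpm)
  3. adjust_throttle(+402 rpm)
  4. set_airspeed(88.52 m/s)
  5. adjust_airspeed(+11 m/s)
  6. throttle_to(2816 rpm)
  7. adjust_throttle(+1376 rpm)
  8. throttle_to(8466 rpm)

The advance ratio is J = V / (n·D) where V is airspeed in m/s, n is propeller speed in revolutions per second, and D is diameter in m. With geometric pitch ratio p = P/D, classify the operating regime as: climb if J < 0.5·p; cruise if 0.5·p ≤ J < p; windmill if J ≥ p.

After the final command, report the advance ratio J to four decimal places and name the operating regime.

set_propeller: D = 3.621 m, P = 3.139 m (p = P/D = 0.866888); state ← (V=0, rpm=0)
throttle_to(5175): rpm ← 5175
adjust_throttle(+402): rpm ← 5175 +402 = 5577
set_airspeed(88.52): V ← 88.52 m/s
adjust_airspeed(+11): V ← 88.52 +11 = 99.52 m/s
throttle_to(2816): rpm ← 2816
adjust_throttle(+1376): rpm ← 2816 +1376 = 4192
throttle_to(8466): rpm ← 8466
final state: V = 99.52 m/s, rpm = 8466 → n = rpm/60 = 141.100000 rev/s
J = V / (n·D) = 99.52 / (141.100000 × 3.621) = 0.194785
regime bands: climb J<0.4334 | cruise [0.4334, 0.8669) | windmill J≥0.8669
J = 0.1948 → climb

J = 0.1948, regime = climb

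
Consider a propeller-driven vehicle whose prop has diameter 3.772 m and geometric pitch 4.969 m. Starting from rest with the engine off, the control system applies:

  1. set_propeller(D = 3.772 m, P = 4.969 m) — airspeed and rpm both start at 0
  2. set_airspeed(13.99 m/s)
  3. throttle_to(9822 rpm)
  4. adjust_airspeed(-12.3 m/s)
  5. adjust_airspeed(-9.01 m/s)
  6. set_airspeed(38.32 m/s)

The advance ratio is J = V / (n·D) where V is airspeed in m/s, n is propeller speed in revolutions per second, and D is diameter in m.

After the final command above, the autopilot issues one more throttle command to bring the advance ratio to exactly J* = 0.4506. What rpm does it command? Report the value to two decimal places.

set_propeller: D = 3.772 m, P = 4.969 m (p = P/D = 1.317338); state ← (V=0, rpm=0)
set_airspeed(13.99): V ← 13.99 m/s
throttle_to(9822): rpm ← 9822
adjust_airspeed(-12.3): V ← 13.99 -12.3 = 1.69 m/s
adjust_airspeed(-9.01): V ← 1.69 -9.01 = -7.32 m/s
set_airspeed(38.32): V ← 38.32 m/s
final state: V = 38.32 m/s, rpm = 9822 → n = rpm/60 = 163.700000 rev/s
target J* = 0.4506; solve J* = V/(n·D) for n: n = V/(J*·D) = 38.32/(0.4506 × 3.772) = 22.545643 rev/s
rpm = 60·n = 1352.738590

rpm = 1352.74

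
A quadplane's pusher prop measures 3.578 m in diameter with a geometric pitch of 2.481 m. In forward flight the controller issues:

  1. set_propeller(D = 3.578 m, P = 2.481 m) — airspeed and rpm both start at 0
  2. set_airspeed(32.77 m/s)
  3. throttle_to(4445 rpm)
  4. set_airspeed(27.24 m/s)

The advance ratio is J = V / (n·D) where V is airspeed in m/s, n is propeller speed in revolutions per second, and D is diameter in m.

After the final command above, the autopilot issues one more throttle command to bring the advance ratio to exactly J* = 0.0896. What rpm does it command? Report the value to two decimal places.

set_propeller: D = 3.578 m, P = 2.481 m (p = P/D = 0.693404); state ← (V=0, rpm=0)
set_airspeed(32.77): V ← 32.77 m/s
throttle_to(4445): rpm ← 4445
set_airspeed(27.24): V ← 27.24 m/s
final state: V = 27.24 m/s, rpm = 4445 → n = rpm/60 = 74.083333 rev/s
target J* = 0.0896; solve J* = V/(n·D) for n: n = V/(J*·D) = 27.24/(0.0896 × 3.578) = 84.968658 rev/s
rpm = 60·n = 5098.119460

rpm = 5098.12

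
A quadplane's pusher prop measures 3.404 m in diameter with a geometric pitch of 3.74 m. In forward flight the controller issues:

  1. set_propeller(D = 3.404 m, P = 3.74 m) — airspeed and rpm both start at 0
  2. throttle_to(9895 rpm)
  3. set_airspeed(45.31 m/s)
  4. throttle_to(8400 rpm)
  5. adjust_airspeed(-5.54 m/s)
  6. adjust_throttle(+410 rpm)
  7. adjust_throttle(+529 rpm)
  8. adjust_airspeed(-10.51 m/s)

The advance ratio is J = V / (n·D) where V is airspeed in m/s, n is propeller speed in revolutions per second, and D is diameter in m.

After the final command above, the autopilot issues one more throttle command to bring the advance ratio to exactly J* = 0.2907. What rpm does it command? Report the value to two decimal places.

rpm = 1774.15

set_propeller: D = 3.404 m, P = 3.74 m (p = P/D = 1.098707); state ← (V=0, rpm=0)
throttle_to(9895): rpm ← 9895
set_airspeed(45.31): V ← 45.31 m/s
throttle_to(8400): rpm ← 8400
adjust_airspeed(-5.54): V ← 45.31 -5.54 = 39.77 m/s
adjust_throttle(+410): rpm ← 8400 +410 = 8810
adjust_throttle(+529): rpm ← 8810 +529 = 9339
adjust_airspeed(-10.51): V ← 39.77 -10.51 = 29.26 m/s
final state: V = 29.26 m/s, rpm = 9339 → n = rpm/60 = 155.650000 rev/s
target J* = 0.2907; solve J* = V/(n·D) for n: n = V/(J*·D) = 29.26/(0.2907 × 3.404) = 29.569211 rev/s
rpm = 60·n = 1774.152669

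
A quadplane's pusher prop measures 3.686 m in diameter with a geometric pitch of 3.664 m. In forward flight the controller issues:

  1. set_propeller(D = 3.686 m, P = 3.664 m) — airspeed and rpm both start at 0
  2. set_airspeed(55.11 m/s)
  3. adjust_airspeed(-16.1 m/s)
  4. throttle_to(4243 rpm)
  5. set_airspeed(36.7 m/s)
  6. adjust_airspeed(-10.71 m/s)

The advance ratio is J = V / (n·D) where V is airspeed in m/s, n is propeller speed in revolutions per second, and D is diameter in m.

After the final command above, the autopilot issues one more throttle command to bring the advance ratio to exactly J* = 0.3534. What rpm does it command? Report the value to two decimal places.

rpm = 1197.11

set_propeller: D = 3.686 m, P = 3.664 m (p = P/D = 0.994031); state ← (V=0, rpm=0)
set_airspeed(55.11): V ← 55.11 m/s
adjust_airspeed(-16.1): V ← 55.11 -16.1 = 39.01 m/s
throttle_to(4243): rpm ← 4243
set_airspeed(36.7): V ← 36.7 m/s
adjust_airspeed(-10.71): V ← 36.7 -10.71 = 25.99 m/s
final state: V = 25.99 m/s, rpm = 4243 → n = rpm/60 = 70.716667 rev/s
target J* = 0.3534; solve J* = V/(n·D) for n: n = V/(J*·D) = 25.99/(0.3534 × 3.686) = 19.951907 rev/s
rpm = 60·n = 1197.114397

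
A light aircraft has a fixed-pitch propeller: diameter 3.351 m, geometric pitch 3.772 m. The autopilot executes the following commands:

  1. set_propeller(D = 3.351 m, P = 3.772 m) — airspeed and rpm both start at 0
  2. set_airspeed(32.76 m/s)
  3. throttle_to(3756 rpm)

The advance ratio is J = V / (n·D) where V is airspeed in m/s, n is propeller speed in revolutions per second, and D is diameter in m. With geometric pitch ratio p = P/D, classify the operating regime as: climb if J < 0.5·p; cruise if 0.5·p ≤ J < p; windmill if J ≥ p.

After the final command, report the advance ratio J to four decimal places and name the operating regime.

set_propeller: D = 3.351 m, P = 3.772 m (p = P/D = 1.125634); state ← (V=0, rpm=0)
set_airspeed(32.76): V ← 32.76 m/s
throttle_to(3756): rpm ← 3756
final state: V = 32.76 m/s, rpm = 3756 → n = rpm/60 = 62.600000 rev/s
J = V / (n·D) = 32.76 / (62.600000 × 3.351) = 0.156169
regime bands: climb J<0.5628 | cruise [0.5628, 1.1256) | windmill J≥1.1256
J = 0.1562 → climb

J = 0.1562, regime = climb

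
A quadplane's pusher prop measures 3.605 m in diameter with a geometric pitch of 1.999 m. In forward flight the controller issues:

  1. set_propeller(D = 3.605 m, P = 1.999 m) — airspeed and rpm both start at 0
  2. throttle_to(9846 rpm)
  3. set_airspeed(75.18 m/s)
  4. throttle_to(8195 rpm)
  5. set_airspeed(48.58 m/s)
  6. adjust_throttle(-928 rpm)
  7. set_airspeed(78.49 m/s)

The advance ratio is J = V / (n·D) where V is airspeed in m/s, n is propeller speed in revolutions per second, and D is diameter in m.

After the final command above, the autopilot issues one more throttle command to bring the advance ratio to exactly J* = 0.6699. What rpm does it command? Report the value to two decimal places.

rpm = 1950.07

set_propeller: D = 3.605 m, P = 1.999 m (p = P/D = 0.554508); state ← (V=0, rpm=0)
throttle_to(9846): rpm ← 9846
set_airspeed(75.18): V ← 75.18 m/s
throttle_to(8195): rpm ← 8195
set_airspeed(48.58): V ← 48.58 m/s
adjust_throttle(-928): rpm ← 8195 -928 = 7267
set_airspeed(78.49): V ← 78.49 m/s
final state: V = 78.49 m/s, rpm = 7267 → n = rpm/60 = 121.116667 rev/s
target J* = 0.6699; solve J* = V/(n·D) for n: n = V/(J*·D) = 78.49/(0.6699 × 3.605) = 32.501177 rev/s
rpm = 60·n = 1950.070590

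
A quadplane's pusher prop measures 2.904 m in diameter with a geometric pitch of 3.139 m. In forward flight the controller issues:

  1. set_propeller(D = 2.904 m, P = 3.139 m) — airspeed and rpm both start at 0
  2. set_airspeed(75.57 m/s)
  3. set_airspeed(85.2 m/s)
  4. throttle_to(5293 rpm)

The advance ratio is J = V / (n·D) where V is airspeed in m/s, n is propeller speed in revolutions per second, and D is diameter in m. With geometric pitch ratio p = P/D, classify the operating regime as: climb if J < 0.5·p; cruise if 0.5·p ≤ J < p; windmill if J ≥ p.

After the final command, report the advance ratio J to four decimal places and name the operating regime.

set_propeller: D = 2.904 m, P = 3.139 m (p = P/D = 1.080923); state ← (V=0, rpm=0)
set_airspeed(75.57): V ← 75.57 m/s
set_airspeed(85.2): V ← 85.2 m/s
throttle_to(5293): rpm ← 5293
final state: V = 85.2 m/s, rpm = 5293 → n = rpm/60 = 88.216667 rev/s
J = V / (n·D) = 85.2 / (88.216667 × 2.904) = 0.332577
regime bands: climb J<0.5405 | cruise [0.5405, 1.0809) | windmill J≥1.0809
J = 0.3326 → climb

J = 0.3326, regime = climb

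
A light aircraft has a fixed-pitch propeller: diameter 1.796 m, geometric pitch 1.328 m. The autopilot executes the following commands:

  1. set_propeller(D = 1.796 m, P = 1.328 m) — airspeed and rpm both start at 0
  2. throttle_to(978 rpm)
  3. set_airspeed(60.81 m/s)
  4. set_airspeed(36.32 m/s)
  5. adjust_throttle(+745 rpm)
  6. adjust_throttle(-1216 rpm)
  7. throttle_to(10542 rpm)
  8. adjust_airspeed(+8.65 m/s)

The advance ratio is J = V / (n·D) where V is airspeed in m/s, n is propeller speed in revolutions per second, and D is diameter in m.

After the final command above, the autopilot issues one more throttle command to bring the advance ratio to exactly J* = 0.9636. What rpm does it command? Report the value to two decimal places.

set_propeller: D = 1.796 m, P = 1.328 m (p = P/D = 0.739421); state ← (V=0, rpm=0)
throttle_to(978): rpm ← 978
set_airspeed(60.81): V ← 60.81 m/s
set_airspeed(36.32): V ← 36.32 m/s
adjust_throttle(+745): rpm ← 978 +745 = 1723
adjust_throttle(-1216): rpm ← 1723 -1216 = 507
throttle_to(10542): rpm ← 10542
adjust_airspeed(+8.65): V ← 36.32 +8.65 = 44.97 m/s
final state: V = 44.97 m/s, rpm = 10542 → n = rpm/60 = 175.700000 rev/s
target J* = 0.9636; solve J* = V/(n·D) for n: n = V/(J*·D) = 44.97/(0.9636 × 1.796) = 25.984823 rev/s
rpm = 60·n = 1559.089384

rpm = 1559.09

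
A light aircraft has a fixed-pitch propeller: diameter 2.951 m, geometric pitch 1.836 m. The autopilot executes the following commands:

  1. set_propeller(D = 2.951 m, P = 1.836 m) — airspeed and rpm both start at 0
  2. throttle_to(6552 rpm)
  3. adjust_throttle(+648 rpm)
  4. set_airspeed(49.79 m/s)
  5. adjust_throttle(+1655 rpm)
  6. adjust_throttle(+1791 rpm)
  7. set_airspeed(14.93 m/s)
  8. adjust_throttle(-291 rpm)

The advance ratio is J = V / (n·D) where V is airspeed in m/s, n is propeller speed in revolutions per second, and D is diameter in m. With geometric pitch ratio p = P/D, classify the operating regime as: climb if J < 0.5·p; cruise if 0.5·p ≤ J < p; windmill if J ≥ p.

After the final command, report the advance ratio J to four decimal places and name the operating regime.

J = 0.0293, regime = climb

set_propeller: D = 2.951 m, P = 1.836 m (p = P/D = 0.622162); state ← (V=0, rpm=0)
throttle_to(6552): rpm ← 6552
adjust_throttle(+648): rpm ← 6552 +648 = 7200
set_airspeed(49.79): V ← 49.79 m/s
adjust_throttle(+1655): rpm ← 7200 +1655 = 8855
adjust_throttle(+1791): rpm ← 8855 +1791 = 10646
set_airspeed(14.93): V ← 14.93 m/s
adjust_throttle(-291): rpm ← 10646 -291 = 10355
final state: V = 14.93 m/s, rpm = 10355 → n = rpm/60 = 172.583333 rev/s
J = V / (n·D) = 14.93 / (172.583333 × 2.951) = 0.029315
regime bands: climb J<0.3111 | cruise [0.3111, 0.6222) | windmill J≥0.6222
J = 0.0293 → climb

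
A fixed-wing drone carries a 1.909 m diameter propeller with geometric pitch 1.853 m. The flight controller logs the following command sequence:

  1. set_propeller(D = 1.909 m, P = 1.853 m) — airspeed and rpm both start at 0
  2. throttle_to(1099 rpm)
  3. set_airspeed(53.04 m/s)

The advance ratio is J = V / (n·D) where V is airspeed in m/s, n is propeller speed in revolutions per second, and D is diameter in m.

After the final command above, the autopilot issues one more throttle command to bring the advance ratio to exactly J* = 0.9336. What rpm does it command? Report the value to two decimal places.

rpm = 1785.62

set_propeller: D = 1.909 m, P = 1.853 m (p = P/D = 0.970665); state ← (V=0, rpm=0)
throttle_to(1099): rpm ← 1099
set_airspeed(53.04): V ← 53.04 m/s
final state: V = 53.04 m/s, rpm = 1099 → n = rpm/60 = 18.316667 rev/s
target J* = 0.9336; solve J* = V/(n·D) for n: n = V/(J*·D) = 53.04/(0.9336 × 1.909) = 29.760262 rev/s
rpm = 60·n = 1785.615694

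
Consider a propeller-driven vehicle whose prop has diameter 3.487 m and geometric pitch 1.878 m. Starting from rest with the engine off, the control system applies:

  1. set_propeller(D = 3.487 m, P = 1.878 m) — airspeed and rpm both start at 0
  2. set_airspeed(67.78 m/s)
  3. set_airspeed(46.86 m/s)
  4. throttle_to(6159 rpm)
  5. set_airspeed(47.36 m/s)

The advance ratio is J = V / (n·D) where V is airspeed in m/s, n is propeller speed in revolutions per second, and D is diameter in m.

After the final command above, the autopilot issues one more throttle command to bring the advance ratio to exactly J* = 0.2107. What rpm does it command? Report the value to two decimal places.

rpm = 3867.64

set_propeller: D = 3.487 m, P = 1.878 m (p = P/D = 0.538572); state ← (V=0, rpm=0)
set_airspeed(67.78): V ← 67.78 m/s
set_airspeed(46.86): V ← 46.86 m/s
throttle_to(6159): rpm ← 6159
set_airspeed(47.36): V ← 47.36 m/s
final state: V = 47.36 m/s, rpm = 6159 → n = rpm/60 = 102.650000 rev/s
target J* = 0.2107; solve J* = V/(n·D) for n: n = V/(J*·D) = 47.36/(0.2107 × 3.487) = 64.460729 rev/s
rpm = 60·n = 3867.643722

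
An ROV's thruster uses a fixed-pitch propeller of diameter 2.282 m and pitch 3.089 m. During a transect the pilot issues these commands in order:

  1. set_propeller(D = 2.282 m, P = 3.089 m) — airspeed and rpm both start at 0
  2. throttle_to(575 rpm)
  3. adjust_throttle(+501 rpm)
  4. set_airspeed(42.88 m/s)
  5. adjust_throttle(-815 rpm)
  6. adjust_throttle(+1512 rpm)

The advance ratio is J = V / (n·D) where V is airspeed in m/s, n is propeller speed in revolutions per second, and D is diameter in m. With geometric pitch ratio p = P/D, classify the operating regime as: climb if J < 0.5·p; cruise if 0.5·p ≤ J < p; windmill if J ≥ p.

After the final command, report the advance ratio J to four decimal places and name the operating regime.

J = 0.6359, regime = climb

set_propeller: D = 2.282 m, P = 3.089 m (p = P/D = 1.353637); state ← (V=0, rpm=0)
throttle_to(575): rpm ← 575
adjust_throttle(+501): rpm ← 575 +501 = 1076
set_airspeed(42.88): V ← 42.88 m/s
adjust_throttle(-815): rpm ← 1076 -815 = 261
adjust_throttle(+1512): rpm ← 261 +1512 = 1773
final state: V = 42.88 m/s, rpm = 1773 → n = rpm/60 = 29.550000 rev/s
J = V / (n·D) = 42.88 / (29.550000 × 2.282) = 0.635889
regime bands: climb J<0.6768 | cruise [0.6768, 1.3536) | windmill J≥1.3536
J = 0.6359 → climb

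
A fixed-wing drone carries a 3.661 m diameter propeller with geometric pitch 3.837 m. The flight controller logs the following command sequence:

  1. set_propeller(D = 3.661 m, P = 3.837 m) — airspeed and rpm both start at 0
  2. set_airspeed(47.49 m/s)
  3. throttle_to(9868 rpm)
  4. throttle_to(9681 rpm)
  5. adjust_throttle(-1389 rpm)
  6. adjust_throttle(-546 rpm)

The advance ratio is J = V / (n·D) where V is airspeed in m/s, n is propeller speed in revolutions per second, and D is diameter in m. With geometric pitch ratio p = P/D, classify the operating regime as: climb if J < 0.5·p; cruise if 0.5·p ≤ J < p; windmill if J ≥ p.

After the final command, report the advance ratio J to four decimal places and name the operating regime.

set_propeller: D = 3.661 m, P = 3.837 m (p = P/D = 1.048074); state ← (V=0, rpm=0)
set_airspeed(47.49): V ← 47.49 m/s
throttle_to(9868): rpm ← 9868
throttle_to(9681): rpm ← 9681
adjust_throttle(-1389): rpm ← 9681 -1389 = 8292
adjust_throttle(-546): rpm ← 8292 -546 = 7746
final state: V = 47.49 m/s, rpm = 7746 → n = rpm/60 = 129.100000 rev/s
J = V / (n·D) = 47.49 / (129.100000 × 3.661) = 0.100479
regime bands: climb J<0.5240 | cruise [0.5240, 1.0481) | windmill J≥1.0481
J = 0.1005 → climb

J = 0.1005, regime = climb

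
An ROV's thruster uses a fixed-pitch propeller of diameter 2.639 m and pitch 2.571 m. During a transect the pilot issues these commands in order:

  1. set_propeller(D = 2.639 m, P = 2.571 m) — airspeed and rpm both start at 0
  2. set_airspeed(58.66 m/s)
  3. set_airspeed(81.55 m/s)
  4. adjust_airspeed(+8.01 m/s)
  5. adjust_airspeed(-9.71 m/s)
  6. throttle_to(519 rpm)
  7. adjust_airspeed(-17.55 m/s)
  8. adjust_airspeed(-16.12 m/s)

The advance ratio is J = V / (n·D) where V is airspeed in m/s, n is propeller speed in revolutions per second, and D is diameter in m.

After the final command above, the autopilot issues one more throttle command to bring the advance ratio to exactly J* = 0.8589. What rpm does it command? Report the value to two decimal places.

rpm = 1222.43

set_propeller: D = 2.639 m, P = 2.571 m (p = P/D = 0.974233); state ← (V=0, rpm=0)
set_airspeed(58.66): V ← 58.66 m/s
set_airspeed(81.55): V ← 81.55 m/s
adjust_airspeed(+8.01): V ← 81.55 +8.01 = 89.56 m/s
adjust_airspeed(-9.71): V ← 89.56 -9.71 = 79.85 m/s
throttle_to(519): rpm ← 519
adjust_airspeed(-17.55): V ← 79.85 -17.55 = 62.3 m/s
adjust_airspeed(-16.12): V ← 62.3 -16.12 = 46.18 m/s
final state: V = 46.18 m/s, rpm = 519 → n = rpm/60 = 8.650000 rev/s
target J* = 0.8589; solve J* = V/(n·D) for n: n = V/(J*·D) = 46.18/(0.8589 × 2.639) = 20.373795 rev/s
rpm = 60·n = 1222.427710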